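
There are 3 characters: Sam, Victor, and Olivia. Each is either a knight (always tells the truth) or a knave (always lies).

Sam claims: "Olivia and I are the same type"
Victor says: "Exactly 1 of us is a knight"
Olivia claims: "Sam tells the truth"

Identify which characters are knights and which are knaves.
Sam is a knight.
Victor is a knave.
Olivia is a knight.

Verification:
- Sam (knight) says "Olivia and I are the same type" - this is TRUE because Sam is a knight and Olivia is a knight.
- Victor (knave) says "Exactly 1 of us is a knight" - this is FALSE (a lie) because there are 2 knights.
- Olivia (knight) says "Sam tells the truth" - this is TRUE because Sam is a knight.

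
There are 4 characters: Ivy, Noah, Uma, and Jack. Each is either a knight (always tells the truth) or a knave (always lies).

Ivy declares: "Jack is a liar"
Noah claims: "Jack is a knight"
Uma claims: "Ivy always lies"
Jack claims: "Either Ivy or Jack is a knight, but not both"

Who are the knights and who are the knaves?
Ivy is a knave.
Noah is a knight.
Uma is a knight.
Jack is a knight.

Verification:
- Ivy (knave) says "Jack is a liar" - this is FALSE (a lie) because Jack is a knight.
- Noah (knight) says "Jack is a knight" - this is TRUE because Jack is a knight.
- Uma (knight) says "Ivy always lies" - this is TRUE because Ivy is a knave.
- Jack (knight) says "Either Ivy or Jack is a knight, but not both" - this is TRUE because Ivy is a knave and Jack is a knight.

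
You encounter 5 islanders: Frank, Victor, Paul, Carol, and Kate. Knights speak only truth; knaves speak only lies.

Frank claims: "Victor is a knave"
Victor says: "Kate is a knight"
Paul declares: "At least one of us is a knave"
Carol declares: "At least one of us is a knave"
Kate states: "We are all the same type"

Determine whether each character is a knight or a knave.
Frank is a knight.
Victor is a knave.
Paul is a knight.
Carol is a knight.
Kate is a knave.

Verification:
- Frank (knight) says "Victor is a knave" - this is TRUE because Victor is a knave.
- Victor (knave) says "Kate is a knight" - this is FALSE (a lie) because Kate is a knave.
- Paul (knight) says "At least one of us is a knave" - this is TRUE because Victor and Kate are knaves.
- Carol (knight) says "At least one of us is a knave" - this is TRUE because Victor and Kate are knaves.
- Kate (knave) says "We are all the same type" - this is FALSE (a lie) because Frank, Paul, and Carol are knights and Victor and Kate are knaves.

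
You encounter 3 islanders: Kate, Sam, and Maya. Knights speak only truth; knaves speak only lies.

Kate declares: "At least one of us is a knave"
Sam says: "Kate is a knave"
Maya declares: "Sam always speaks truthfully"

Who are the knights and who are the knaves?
Kate is a knight.
Sam is a knave.
Maya is a knave.

Verification:
- Kate (knight) says "At least one of us is a knave" - this is TRUE because Sam and Maya are knaves.
- Sam (knave) says "Kate is a knave" - this is FALSE (a lie) because Kate is a knight.
- Maya (knave) says "Sam always speaks truthfully" - this is FALSE (a lie) because Sam is a knave.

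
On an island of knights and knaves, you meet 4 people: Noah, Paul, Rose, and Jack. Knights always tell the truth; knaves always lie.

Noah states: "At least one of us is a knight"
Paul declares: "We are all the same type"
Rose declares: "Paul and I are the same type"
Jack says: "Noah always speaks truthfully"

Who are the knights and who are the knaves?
Noah is a knight.
Paul is a knight.
Rose is a knight.
Jack is a knight.

Verification:
- Noah (knight) says "At least one of us is a knight" - this is TRUE because Noah, Paul, Rose, and Jack are knights.
- Paul (knight) says "We are all the same type" - this is TRUE because Noah, Paul, Rose, and Jack are knights.
- Rose (knight) says "Paul and I are the same type" - this is TRUE because Rose is a knight and Paul is a knight.
- Jack (knight) says "Noah always speaks truthfully" - this is TRUE because Noah is a knight.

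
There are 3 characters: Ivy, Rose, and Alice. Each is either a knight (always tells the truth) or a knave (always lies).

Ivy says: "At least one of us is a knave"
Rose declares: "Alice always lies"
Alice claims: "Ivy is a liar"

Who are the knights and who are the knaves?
Ivy is a knight.
Rose is a knight.
Alice is a knave.

Verification:
- Ivy (knight) says "At least one of us is a knave" - this is TRUE because Alice is a knave.
- Rose (knight) says "Alice always lies" - this is TRUE because Alice is a knave.
- Alice (knave) says "Ivy is a liar" - this is FALSE (a lie) because Ivy is a knight.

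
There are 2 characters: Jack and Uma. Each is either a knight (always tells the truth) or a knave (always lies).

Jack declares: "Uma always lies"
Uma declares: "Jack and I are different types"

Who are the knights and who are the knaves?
Jack is a knave.
Uma is a knight.

Verification:
- Jack (knave) says "Uma always lies" - this is FALSE (a lie) because Uma is a knight.
- Uma (knight) says "Jack and I are different types" - this is TRUE because Uma is a knight and Jack is a knave.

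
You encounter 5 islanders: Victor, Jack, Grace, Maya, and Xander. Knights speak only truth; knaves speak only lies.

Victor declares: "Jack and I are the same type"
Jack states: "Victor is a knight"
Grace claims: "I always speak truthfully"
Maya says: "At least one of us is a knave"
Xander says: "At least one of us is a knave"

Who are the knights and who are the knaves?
Victor is a knight.
Jack is a knight.
Grace is a knave.
Maya is a knight.
Xander is a knight.

Verification:
- Victor (knight) says "Jack and I are the same type" - this is TRUE because Victor is a knight and Jack is a knight.
- Jack (knight) says "Victor is a knight" - this is TRUE because Victor is a knight.
- Grace (knave) says "I always speak truthfully" - this is FALSE (a lie) because Grace is a knave.
- Maya (knight) says "At least one of us is a knave" - this is TRUE because Grace is a knave.
- Xander (knight) says "At least one of us is a knave" - this is TRUE because Grace is a knave.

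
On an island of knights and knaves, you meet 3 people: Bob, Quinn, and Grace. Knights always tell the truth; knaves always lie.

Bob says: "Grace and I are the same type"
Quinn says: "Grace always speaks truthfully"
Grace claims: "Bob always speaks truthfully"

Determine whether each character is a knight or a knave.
Bob is a knight.
Quinn is a knight.
Grace is a knight.

Verification:
- Bob (knight) says "Grace and I are the same type" - this is TRUE because Bob is a knight and Grace is a knight.
- Quinn (knight) says "Grace always speaks truthfully" - this is TRUE because Grace is a knight.
- Grace (knight) says "Bob always speaks truthfully" - this is TRUE because Bob is a knight.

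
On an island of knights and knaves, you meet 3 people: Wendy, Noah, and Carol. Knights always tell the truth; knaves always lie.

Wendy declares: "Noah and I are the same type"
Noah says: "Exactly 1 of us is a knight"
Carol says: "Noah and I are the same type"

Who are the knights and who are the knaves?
Wendy is a knave.
Noah is a knight.
Carol is a knave.

Verification:
- Wendy (knave) says "Noah and I are the same type" - this is FALSE (a lie) because Wendy is a knave and Noah is a knight.
- Noah (knight) says "Exactly 1 of us is a knight" - this is TRUE because there are 1 knights.
- Carol (knave) says "Noah and I are the same type" - this is FALSE (a lie) because Carol is a knave and Noah is a knight.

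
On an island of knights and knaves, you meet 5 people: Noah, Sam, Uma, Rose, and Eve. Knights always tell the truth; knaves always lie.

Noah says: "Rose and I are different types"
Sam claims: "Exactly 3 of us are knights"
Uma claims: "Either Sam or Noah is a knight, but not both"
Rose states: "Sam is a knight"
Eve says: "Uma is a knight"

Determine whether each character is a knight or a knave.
Noah is a knave.
Sam is a knave.
Uma is a knave.
Rose is a knave.
Eve is a knave.

Verification:
- Noah (knave) says "Rose and I are different types" - this is FALSE (a lie) because Noah is a knave and Rose is a knave.
- Sam (knave) says "Exactly 3 of us are knights" - this is FALSE (a lie) because there are 0 knights.
- Uma (knave) says "Either Sam or Noah is a knight, but not both" - this is FALSE (a lie) because Sam is a knave and Noah is a knave.
- Rose (knave) says "Sam is a knight" - this is FALSE (a lie) because Sam is a knave.
- Eve (knave) says "Uma is a knight" - this is FALSE (a lie) because Uma is a knave.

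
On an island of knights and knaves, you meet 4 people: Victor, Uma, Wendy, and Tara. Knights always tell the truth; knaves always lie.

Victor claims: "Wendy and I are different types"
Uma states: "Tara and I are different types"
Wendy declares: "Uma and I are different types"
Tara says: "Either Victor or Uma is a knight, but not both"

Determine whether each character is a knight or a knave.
Victor is a knave.
Uma is a knave.
Wendy is a knave.
Tara is a knave.

Verification:
- Victor (knave) says "Wendy and I are different types" - this is FALSE (a lie) because Victor is a knave and Wendy is a knave.
- Uma (knave) says "Tara and I are different types" - this is FALSE (a lie) because Uma is a knave and Tara is a knave.
- Wendy (knave) says "Uma and I are different types" - this is FALSE (a lie) because Wendy is a knave and Uma is a knave.
- Tara (knave) says "Either Victor or Uma is a knight, but not both" - this is FALSE (a lie) because Victor is a knave and Uma is a knave.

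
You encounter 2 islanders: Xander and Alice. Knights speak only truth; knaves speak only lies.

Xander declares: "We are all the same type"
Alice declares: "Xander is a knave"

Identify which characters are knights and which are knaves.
Xander is a knave.
Alice is a knight.

Verification:
- Xander (knave) says "We are all the same type" - this is FALSE (a lie) because Alice is a knight and Xander is a knave.
- Alice (knight) says "Xander is a knave" - this is TRUE because Xander is a knave.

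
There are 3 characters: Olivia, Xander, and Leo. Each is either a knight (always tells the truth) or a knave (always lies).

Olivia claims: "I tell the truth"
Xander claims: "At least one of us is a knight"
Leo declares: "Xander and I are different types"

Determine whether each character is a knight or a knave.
Olivia is a knave.
Xander is a knave.
Leo is a knave.

Verification:
- Olivia (knave) says "I tell the truth" - this is FALSE (a lie) because Olivia is a knave.
- Xander (knave) says "At least one of us is a knight" - this is FALSE (a lie) because no one is a knight.
- Leo (knave) says "Xander and I are different types" - this is FALSE (a lie) because Leo is a knave and Xander is a knave.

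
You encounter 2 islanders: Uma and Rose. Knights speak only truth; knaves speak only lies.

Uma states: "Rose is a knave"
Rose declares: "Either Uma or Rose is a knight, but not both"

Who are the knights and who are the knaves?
Uma is a knave.
Rose is a knight.

Verification:
- Uma (knave) says "Rose is a knave" - this is FALSE (a lie) because Rose is a knight.
- Rose (knight) says "Either Uma or Rose is a knight, but not both" - this is TRUE because Uma is a knave and Rose is a knight.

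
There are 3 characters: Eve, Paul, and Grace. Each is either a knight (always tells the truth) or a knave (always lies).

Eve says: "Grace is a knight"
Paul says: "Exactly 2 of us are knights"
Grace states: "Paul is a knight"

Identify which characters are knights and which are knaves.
Eve is a knave.
Paul is a knave.
Grace is a knave.

Verification:
- Eve (knave) says "Grace is a knight" - this is FALSE (a lie) because Grace is a knave.
- Paul (knave) says "Exactly 2 of us are knights" - this is FALSE (a lie) because there are 0 knights.
- Grace (knave) says "Paul is a knight" - this is FALSE (a lie) because Paul is a knave.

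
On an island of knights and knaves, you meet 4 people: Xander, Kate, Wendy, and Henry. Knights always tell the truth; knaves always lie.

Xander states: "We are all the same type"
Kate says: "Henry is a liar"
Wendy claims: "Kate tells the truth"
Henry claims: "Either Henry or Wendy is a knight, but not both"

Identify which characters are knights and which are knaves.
Xander is a knave.
Kate is a knave.
Wendy is a knave.
Henry is a knight.

Verification:
- Xander (knave) says "We are all the same type" - this is FALSE (a lie) because Henry is a knight and Xander, Kate, and Wendy are knaves.
- Kate (knave) says "Henry is a liar" - this is FALSE (a lie) because Henry is a knight.
- Wendy (knave) says "Kate tells the truth" - this is FALSE (a lie) because Kate is a knave.
- Henry (knight) says "Either Henry or Wendy is a knight, but not both" - this is TRUE because Henry is a knight and Wendy is a knave.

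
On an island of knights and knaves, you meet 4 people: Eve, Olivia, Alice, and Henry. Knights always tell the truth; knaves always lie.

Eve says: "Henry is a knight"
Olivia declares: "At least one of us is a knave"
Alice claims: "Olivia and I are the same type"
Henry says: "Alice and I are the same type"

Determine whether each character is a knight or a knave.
Eve is a knave.
Olivia is a knight.
Alice is a knight.
Henry is a knave.

Verification:
- Eve (knave) says "Henry is a knight" - this is FALSE (a lie) because Henry is a knave.
- Olivia (knight) says "At least one of us is a knave" - this is TRUE because Eve and Henry are knaves.
- Alice (knight) says "Olivia and I are the same type" - this is TRUE because Alice is a knight and Olivia is a knight.
- Henry (knave) says "Alice and I are the same type" - this is FALSE (a lie) because Henry is a knave and Alice is a knight.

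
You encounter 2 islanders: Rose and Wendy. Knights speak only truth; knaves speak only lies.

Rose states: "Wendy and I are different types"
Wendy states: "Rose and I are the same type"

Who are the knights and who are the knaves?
Rose is a knight.
Wendy is a knave.

Verification:
- Rose (knight) says "Wendy and I are different types" - this is TRUE because Rose is a knight and Wendy is a knave.
- Wendy (knave) says "Rose and I are the same type" - this is FALSE (a lie) because Wendy is a knave and Rose is a knight.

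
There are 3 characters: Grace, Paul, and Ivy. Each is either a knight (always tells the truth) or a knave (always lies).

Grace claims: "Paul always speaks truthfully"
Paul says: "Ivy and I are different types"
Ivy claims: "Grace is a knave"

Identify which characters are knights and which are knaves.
Grace is a knight.
Paul is a knight.
Ivy is a knave.

Verification:
- Grace (knight) says "Paul always speaks truthfully" - this is TRUE because Paul is a knight.
- Paul (knight) says "Ivy and I are different types" - this is TRUE because Paul is a knight and Ivy is a knave.
- Ivy (knave) says "Grace is a knave" - this is FALSE (a lie) because Grace is a knight.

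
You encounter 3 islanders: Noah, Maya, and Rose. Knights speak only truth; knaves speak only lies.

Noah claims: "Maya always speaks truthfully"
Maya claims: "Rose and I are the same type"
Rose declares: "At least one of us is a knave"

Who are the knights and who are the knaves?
Noah is a knave.
Maya is a knave.
Rose is a knight.

Verification:
- Noah (knave) says "Maya always speaks truthfully" - this is FALSE (a lie) because Maya is a knave.
- Maya (knave) says "Rose and I are the same type" - this is FALSE (a lie) because Maya is a knave and Rose is a knight.
- Rose (knight) says "At least one of us is a knave" - this is TRUE because Noah and Maya are knaves.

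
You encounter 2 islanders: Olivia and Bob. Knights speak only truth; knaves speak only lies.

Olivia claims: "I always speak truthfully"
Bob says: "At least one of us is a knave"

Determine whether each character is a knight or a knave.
Olivia is a knave.
Bob is a knight.

Verification:
- Olivia (knave) says "I always speak truthfully" - this is FALSE (a lie) because Olivia is a knave.
- Bob (knight) says "At least one of us is a knave" - this is TRUE because Olivia is a knave.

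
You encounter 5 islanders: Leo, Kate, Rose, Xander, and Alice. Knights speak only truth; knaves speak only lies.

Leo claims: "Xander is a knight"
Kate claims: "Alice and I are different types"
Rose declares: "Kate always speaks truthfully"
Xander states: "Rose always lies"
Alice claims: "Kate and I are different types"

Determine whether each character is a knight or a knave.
Leo is a knight.
Kate is a knave.
Rose is a knave.
Xander is a knight.
Alice is a knave.

Verification:
- Leo (knight) says "Xander is a knight" - this is TRUE because Xander is a knight.
- Kate (knave) says "Alice and I are different types" - this is FALSE (a lie) because Kate is a knave and Alice is a knave.
- Rose (knave) says "Kate always speaks truthfully" - this is FALSE (a lie) because Kate is a knave.
- Xander (knight) says "Rose always lies" - this is TRUE because Rose is a knave.
- Alice (knave) says "Kate and I are different types" - this is FALSE (a lie) because Alice is a knave and Kate is a knave.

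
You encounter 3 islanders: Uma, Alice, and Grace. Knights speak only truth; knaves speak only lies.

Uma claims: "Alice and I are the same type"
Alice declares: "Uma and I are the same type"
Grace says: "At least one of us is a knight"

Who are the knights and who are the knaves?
Uma is a knight.
Alice is a knight.
Grace is a knight.

Verification:
- Uma (knight) says "Alice and I are the same type" - this is TRUE because Uma is a knight and Alice is a knight.
- Alice (knight) says "Uma and I are the same type" - this is TRUE because Alice is a knight and Uma is a knight.
- Grace (knight) says "At least one of us is a knight" - this is TRUE because Uma, Alice, and Grace are knights.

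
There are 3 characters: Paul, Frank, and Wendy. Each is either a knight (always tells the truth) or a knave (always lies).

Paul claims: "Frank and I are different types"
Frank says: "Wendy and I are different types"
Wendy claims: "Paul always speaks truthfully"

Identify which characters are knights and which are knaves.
Paul is a knave.
Frank is a knave.
Wendy is a knave.

Verification:
- Paul (knave) says "Frank and I are different types" - this is FALSE (a lie) because Paul is a knave and Frank is a knave.
- Frank (knave) says "Wendy and I are different types" - this is FALSE (a lie) because Frank is a knave and Wendy is a knave.
- Wendy (knave) says "Paul always speaks truthfully" - this is FALSE (a lie) because Paul is a knave.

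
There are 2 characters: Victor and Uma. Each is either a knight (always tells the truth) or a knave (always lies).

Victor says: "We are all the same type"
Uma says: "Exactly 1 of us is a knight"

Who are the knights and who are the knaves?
Victor is a knave.
Uma is a knight.

Verification:
- Victor (knave) says "We are all the same type" - this is FALSE (a lie) because Uma is a knight and Victor is a knave.
- Uma (knight) says "Exactly 1 of us is a knight" - this is TRUE because there are 1 knights.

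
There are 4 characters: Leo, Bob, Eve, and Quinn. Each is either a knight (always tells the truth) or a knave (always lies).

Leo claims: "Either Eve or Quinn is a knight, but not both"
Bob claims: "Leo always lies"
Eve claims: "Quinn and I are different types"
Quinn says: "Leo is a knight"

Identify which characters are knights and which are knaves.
Leo is a knave.
Bob is a knight.
Eve is a knave.
Quinn is a knave.

Verification:
- Leo (knave) says "Either Eve or Quinn is a knight, but not both" - this is FALSE (a lie) because Eve is a knave and Quinn is a knave.
- Bob (knight) says "Leo always lies" - this is TRUE because Leo is a knave.
- Eve (knave) says "Quinn and I are different types" - this is FALSE (a lie) because Eve is a knave and Quinn is a knave.
- Quinn (knave) says "Leo is a knight" - this is FALSE (a lie) because Leo is a knave.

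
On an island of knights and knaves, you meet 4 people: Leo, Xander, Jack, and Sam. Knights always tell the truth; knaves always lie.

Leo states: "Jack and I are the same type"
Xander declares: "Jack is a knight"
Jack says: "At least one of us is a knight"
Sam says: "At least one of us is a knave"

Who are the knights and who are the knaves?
Leo is a knave.
Xander is a knight.
Jack is a knight.
Sam is a knight.

Verification:
- Leo (knave) says "Jack and I are the same type" - this is FALSE (a lie) because Leo is a knave and Jack is a knight.
- Xander (knight) says "Jack is a knight" - this is TRUE because Jack is a knight.
- Jack (knight) says "At least one of us is a knight" - this is TRUE because Xander, Jack, and Sam are knights.
- Sam (knight) says "At least one of us is a knave" - this is TRUE because Leo is a knave.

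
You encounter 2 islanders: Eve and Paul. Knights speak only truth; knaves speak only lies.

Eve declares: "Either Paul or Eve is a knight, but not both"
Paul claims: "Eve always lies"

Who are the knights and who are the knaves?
Eve is a knight.
Paul is a knave.

Verification:
- Eve (knight) says "Either Paul or Eve is a knight, but not both" - this is TRUE because Paul is a knave and Eve is a knight.
- Paul (knave) says "Eve always lies" - this is FALSE (a lie) because Eve is a knight.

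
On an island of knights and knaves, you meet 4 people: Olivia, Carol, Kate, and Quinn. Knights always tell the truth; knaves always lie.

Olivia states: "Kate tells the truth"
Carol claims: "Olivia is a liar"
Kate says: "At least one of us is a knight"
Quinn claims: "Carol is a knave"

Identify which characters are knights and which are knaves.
Olivia is a knight.
Carol is a knave.
Kate is a knight.
Quinn is a knight.

Verification:
- Olivia (knight) says "Kate tells the truth" - this is TRUE because Kate is a knight.
- Carol (knave) says "Olivia is a liar" - this is FALSE (a lie) because Olivia is a knight.
- Kate (knight) says "At least one of us is a knight" - this is TRUE because Olivia, Kate, and Quinn are knights.
- Quinn (knight) says "Carol is a knave" - this is TRUE because Carol is a knave.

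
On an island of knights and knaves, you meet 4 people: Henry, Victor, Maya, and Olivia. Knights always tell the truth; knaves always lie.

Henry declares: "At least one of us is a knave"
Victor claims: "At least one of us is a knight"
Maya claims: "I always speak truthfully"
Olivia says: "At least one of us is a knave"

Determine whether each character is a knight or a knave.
Henry is a knight.
Victor is a knight.
Maya is a knave.
Olivia is a knight.

Verification:
- Henry (knight) says "At least one of us is a knave" - this is TRUE because Maya is a knave.
- Victor (knight) says "At least one of us is a knight" - this is TRUE because Henry, Victor, and Olivia are knights.
- Maya (knave) says "I always speak truthfully" - this is FALSE (a lie) because Maya is a knave.
- Olivia (knight) says "At least one of us is a knave" - this is TRUE because Maya is a knave.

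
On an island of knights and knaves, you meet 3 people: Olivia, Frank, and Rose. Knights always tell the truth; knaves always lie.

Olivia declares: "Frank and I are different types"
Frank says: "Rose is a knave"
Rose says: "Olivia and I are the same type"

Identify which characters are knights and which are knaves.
Olivia is a knight.
Frank is a knave.
Rose is a knight.

Verification:
- Olivia (knight) says "Frank and I are different types" - this is TRUE because Olivia is a knight and Frank is a knave.
- Frank (knave) says "Rose is a knave" - this is FALSE (a lie) because Rose is a knight.
- Rose (knight) says "Olivia and I are the same type" - this is TRUE because Rose is a knight and Olivia is a knight.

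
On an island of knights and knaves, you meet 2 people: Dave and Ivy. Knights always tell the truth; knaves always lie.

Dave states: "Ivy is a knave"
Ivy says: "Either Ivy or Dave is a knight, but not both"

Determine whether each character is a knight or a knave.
Dave is a knave.
Ivy is a knight.

Verification:
- Dave (knave) says "Ivy is a knave" - this is FALSE (a lie) because Ivy is a knight.
- Ivy (knight) says "Either Ivy or Dave is a knight, but not both" - this is TRUE because Ivy is a knight and Dave is a knave.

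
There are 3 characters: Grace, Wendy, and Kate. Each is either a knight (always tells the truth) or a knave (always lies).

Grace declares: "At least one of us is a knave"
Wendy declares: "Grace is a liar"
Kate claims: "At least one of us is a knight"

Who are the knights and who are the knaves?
Grace is a knight.
Wendy is a knave.
Kate is a knight.

Verification:
- Grace (knight) says "At least one of us is a knave" - this is TRUE because Wendy is a knave.
- Wendy (knave) says "Grace is a liar" - this is FALSE (a lie) because Grace is a knight.
- Kate (knight) says "At least one of us is a knight" - this is TRUE because Grace and Kate are knights.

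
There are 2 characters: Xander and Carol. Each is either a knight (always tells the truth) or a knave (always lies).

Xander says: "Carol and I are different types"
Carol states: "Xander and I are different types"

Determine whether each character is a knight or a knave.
Xander is a knave.
Carol is a knave.

Verification:
- Xander (knave) says "Carol and I are different types" - this is FALSE (a lie) because Xander is a knave and Carol is a knave.
- Carol (knave) says "Xander and I are different types" - this is FALSE (a lie) because Carol is a knave and Xander is a knave.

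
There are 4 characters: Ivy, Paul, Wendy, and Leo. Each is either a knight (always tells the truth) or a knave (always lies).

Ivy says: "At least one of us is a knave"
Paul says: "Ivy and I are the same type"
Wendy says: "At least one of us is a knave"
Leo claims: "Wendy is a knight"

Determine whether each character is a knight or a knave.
Ivy is a knight.
Paul is a knave.
Wendy is a knight.
Leo is a knight.

Verification:
- Ivy (knight) says "At least one of us is a knave" - this is TRUE because Paul is a knave.
- Paul (knave) says "Ivy and I are the same type" - this is FALSE (a lie) because Paul is a knave and Ivy is a knight.
- Wendy (knight) says "At least one of us is a knave" - this is TRUE because Paul is a knave.
- Leo (knight) says "Wendy is a knight" - this is TRUE because Wendy is a knight.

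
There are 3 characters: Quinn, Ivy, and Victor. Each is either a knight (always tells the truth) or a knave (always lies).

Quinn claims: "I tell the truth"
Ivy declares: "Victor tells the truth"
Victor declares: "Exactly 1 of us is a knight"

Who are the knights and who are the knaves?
Quinn is a knave.
Ivy is a knave.
Victor is a knave.

Verification:
- Quinn (knave) says "I tell the truth" - this is FALSE (a lie) because Quinn is a knave.
- Ivy (knave) says "Victor tells the truth" - this is FALSE (a lie) because Victor is a knave.
- Victor (knave) says "Exactly 1 of us is a knight" - this is FALSE (a lie) because there are 0 knights.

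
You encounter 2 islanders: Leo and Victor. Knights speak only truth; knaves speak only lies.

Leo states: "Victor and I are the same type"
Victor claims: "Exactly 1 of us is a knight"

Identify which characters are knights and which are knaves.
Leo is a knave.
Victor is a knight.

Verification:
- Leo (knave) says "Victor and I are the same type" - this is FALSE (a lie) because Leo is a knave and Victor is a knight.
- Victor (knight) says "Exactly 1 of us is a knight" - this is TRUE because there are 1 knights.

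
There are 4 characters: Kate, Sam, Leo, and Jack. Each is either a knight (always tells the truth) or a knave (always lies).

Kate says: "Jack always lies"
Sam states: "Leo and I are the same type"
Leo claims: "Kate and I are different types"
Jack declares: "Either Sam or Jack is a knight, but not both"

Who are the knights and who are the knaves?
Kate is a knave.
Sam is a knave.
Leo is a knight.
Jack is a knight.

Verification:
- Kate (knave) says "Jack always lies" - this is FALSE (a lie) because Jack is a knight.
- Sam (knave) says "Leo and I are the same type" - this is FALSE (a lie) because Sam is a knave and Leo is a knight.
- Leo (knight) says "Kate and I are different types" - this is TRUE because Leo is a knight and Kate is a knave.
- Jack (knight) says "Either Sam or Jack is a knight, but not both" - this is TRUE because Sam is a knave and Jack is a knight.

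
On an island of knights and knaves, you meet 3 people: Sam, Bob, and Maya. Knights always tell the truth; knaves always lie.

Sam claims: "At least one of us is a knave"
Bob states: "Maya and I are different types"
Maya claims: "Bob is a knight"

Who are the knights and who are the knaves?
Sam is a knight.
Bob is a knave.
Maya is a knave.

Verification:
- Sam (knight) says "At least one of us is a knave" - this is TRUE because Bob and Maya are knaves.
- Bob (knave) says "Maya and I are different types" - this is FALSE (a lie) because Bob is a knave and Maya is a knave.
- Maya (knave) says "Bob is a knight" - this is FALSE (a lie) because Bob is a knave.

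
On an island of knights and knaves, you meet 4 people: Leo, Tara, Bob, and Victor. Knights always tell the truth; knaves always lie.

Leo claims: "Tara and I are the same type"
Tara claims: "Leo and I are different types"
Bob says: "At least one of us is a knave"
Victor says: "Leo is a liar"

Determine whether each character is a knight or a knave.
Leo is a knave.
Tara is a knight.
Bob is a knight.
Victor is a knight.

Verification:
- Leo (knave) says "Tara and I are the same type" - this is FALSE (a lie) because Leo is a knave and Tara is a knight.
- Tara (knight) says "Leo and I are different types" - this is TRUE because Tara is a knight and Leo is a knave.
- Bob (knight) says "At least one of us is a knave" - this is TRUE because Leo is a knave.
- Victor (knight) says "Leo is a liar" - this is TRUE because Leo is a knave.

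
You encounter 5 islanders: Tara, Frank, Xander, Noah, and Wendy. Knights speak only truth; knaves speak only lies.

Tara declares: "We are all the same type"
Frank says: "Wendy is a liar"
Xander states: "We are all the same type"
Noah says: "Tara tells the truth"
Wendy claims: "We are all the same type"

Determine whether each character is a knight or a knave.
Tara is a knave.
Frank is a knight.
Xander is a knave.
Noah is a knave.
Wendy is a knave.

Verification:
- Tara (knave) says "We are all the same type" - this is FALSE (a lie) because Frank is a knight and Tara, Xander, Noah, and Wendy are knaves.
- Frank (knight) says "Wendy is a liar" - this is TRUE because Wendy is a knave.
- Xander (knave) says "We are all the same type" - this is FALSE (a lie) because Frank is a knight and Tara, Xander, Noah, and Wendy are knaves.
- Noah (knave) says "Tara tells the truth" - this is FALSE (a lie) because Tara is a knave.
- Wendy (knave) says "We are all the same type" - this is FALSE (a lie) because Frank is a knight and Tara, Xander, Noah, and Wendy are knaves.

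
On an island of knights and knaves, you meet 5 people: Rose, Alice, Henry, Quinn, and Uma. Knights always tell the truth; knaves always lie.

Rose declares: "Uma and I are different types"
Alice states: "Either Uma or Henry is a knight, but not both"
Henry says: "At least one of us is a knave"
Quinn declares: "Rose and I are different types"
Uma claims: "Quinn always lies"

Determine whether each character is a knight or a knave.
Rose is a knave.
Alice is a knight.
Henry is a knight.
Quinn is a knight.
Uma is a knave.

Verification:
- Rose (knave) says "Uma and I are different types" - this is FALSE (a lie) because Rose is a knave and Uma is a knave.
- Alice (knight) says "Either Uma or Henry is a knight, but not both" - this is TRUE because Uma is a knave and Henry is a knight.
- Henry (knight) says "At least one of us is a knave" - this is TRUE because Rose and Uma are knaves.
- Quinn (knight) says "Rose and I are different types" - this is TRUE because Quinn is a knight and Rose is a knave.
- Uma (knave) says "Quinn always lies" - this is FALSE (a lie) because Quinn is a knight.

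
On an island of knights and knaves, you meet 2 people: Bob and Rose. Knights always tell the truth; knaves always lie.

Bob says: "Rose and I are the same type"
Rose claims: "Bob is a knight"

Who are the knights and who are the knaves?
Bob is a knight.
Rose is a knight.

Verification:
- Bob (knight) says "Rose and I are the same type" - this is TRUE because Bob is a knight and Rose is a knight.
- Rose (knight) says "Bob is a knight" - this is TRUE because Bob is a knight.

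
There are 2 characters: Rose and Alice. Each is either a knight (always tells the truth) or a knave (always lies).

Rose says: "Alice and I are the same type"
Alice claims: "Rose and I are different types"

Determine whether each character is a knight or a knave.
Rose is a knave.
Alice is a knight.

Verification:
- Rose (knave) says "Alice and I are the same type" - this is FALSE (a lie) because Rose is a knave and Alice is a knight.
- Alice (knight) says "Rose and I are different types" - this is TRUE because Alice is a knight and Rose is a knave.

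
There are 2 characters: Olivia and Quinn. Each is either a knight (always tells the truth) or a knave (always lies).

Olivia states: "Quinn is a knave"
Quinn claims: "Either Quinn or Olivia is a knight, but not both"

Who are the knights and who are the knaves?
Olivia is a knave.
Quinn is a knight.

Verification:
- Olivia (knave) says "Quinn is a knave" - this is FALSE (a lie) because Quinn is a knight.
- Quinn (knight) says "Either Quinn or Olivia is a knight, but not both" - this is TRUE because Quinn is a knight and Olivia is a knave.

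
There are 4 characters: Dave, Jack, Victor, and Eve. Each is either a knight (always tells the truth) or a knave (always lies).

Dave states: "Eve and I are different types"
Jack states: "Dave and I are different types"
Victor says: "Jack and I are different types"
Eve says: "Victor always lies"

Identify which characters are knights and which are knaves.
Dave is a knave.
Jack is a knave.
Victor is a knight.
Eve is a knave.

Verification:
- Dave (knave) says "Eve and I are different types" - this is FALSE (a lie) because Dave is a knave and Eve is a knave.
- Jack (knave) says "Dave and I are different types" - this is FALSE (a lie) because Jack is a knave and Dave is a knave.
- Victor (knight) says "Jack and I are different types" - this is TRUE because Victor is a knight and Jack is a knave.
- Eve (knave) says "Victor always lies" - this is FALSE (a lie) because Victor is a knight.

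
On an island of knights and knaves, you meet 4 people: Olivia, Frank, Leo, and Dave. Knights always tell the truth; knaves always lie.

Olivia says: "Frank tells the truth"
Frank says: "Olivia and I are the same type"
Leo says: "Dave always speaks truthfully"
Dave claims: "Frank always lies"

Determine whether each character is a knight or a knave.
Olivia is a knight.
Frank is a knight.
Leo is a knave.
Dave is a knave.

Verification:
- Olivia (knight) says "Frank tells the truth" - this is TRUE because Frank is a knight.
- Frank (knight) says "Olivia and I are the same type" - this is TRUE because Frank is a knight and Olivia is a knight.
- Leo (knave) says "Dave always speaks truthfully" - this is FALSE (a lie) because Dave is a knave.
- Dave (knave) says "Frank always lies" - this is FALSE (a lie) because Frank is a knight.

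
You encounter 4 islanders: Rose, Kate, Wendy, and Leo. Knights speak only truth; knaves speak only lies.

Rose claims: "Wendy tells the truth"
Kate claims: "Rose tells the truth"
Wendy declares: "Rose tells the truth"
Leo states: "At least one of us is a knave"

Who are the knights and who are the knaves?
Rose is a knave.
Kate is a knave.
Wendy is a knave.
Leo is a knight.

Verification:
- Rose (knave) says "Wendy tells the truth" - this is FALSE (a lie) because Wendy is a knave.
- Kate (knave) says "Rose tells the truth" - this is FALSE (a lie) because Rose is a knave.
- Wendy (knave) says "Rose tells the truth" - this is FALSE (a lie) because Rose is a knave.
- Leo (knight) says "At least one of us is a knave" - this is TRUE because Rose, Kate, and Wendy are knaves.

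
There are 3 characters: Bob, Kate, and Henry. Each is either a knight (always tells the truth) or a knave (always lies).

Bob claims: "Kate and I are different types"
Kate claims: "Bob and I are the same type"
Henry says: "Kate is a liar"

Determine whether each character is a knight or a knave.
Bob is a knight.
Kate is a knave.
Henry is a knight.

Verification:
- Bob (knight) says "Kate and I are different types" - this is TRUE because Bob is a knight and Kate is a knave.
- Kate (knave) says "Bob and I are the same type" - this is FALSE (a lie) because Kate is a knave and Bob is a knight.
- Henry (knight) says "Kate is a liar" - this is TRUE because Kate is a knave.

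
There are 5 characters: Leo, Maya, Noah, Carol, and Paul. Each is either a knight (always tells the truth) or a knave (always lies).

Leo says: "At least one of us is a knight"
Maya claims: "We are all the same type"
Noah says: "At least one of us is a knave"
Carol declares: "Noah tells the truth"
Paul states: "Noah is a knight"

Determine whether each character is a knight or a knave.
Leo is a knight.
Maya is a knave.
Noah is a knight.
Carol is a knight.
Paul is a knight.

Verification:
- Leo (knight) says "At least one of us is a knight" - this is TRUE because Leo, Noah, Carol, and Paul are knights.
- Maya (knave) says "We are all the same type" - this is FALSE (a lie) because Leo, Noah, Carol, and Paul are knights and Maya is a knave.
- Noah (knight) says "At least one of us is a knave" - this is TRUE because Maya is a knave.
- Carol (knight) says "Noah tells the truth" - this is TRUE because Noah is a knight.
- Paul (knight) says "Noah is a knight" - this is TRUE because Noah is a knight.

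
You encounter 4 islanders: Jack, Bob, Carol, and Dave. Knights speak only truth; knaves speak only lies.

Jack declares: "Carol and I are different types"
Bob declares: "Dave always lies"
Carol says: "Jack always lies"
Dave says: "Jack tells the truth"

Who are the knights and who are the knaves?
Jack is a knight.
Bob is a knave.
Carol is a knave.
Dave is a knight.

Verification:
- Jack (knight) says "Carol and I are different types" - this is TRUE because Jack is a knight and Carol is a knave.
- Bob (knave) says "Dave always lies" - this is FALSE (a lie) because Dave is a knight.
- Carol (knave) says "Jack always lies" - this is FALSE (a lie) because Jack is a knight.
- Dave (knight) says "Jack tells the truth" - this is TRUE because Jack is a knight.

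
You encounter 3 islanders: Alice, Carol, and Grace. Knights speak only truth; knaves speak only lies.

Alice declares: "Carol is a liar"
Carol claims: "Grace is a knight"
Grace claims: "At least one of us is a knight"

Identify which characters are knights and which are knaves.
Alice is a knave.
Carol is a knight.
Grace is a knight.

Verification:
- Alice (knave) says "Carol is a liar" - this is FALSE (a lie) because Carol is a knight.
- Carol (knight) says "Grace is a knight" - this is TRUE because Grace is a knight.
- Grace (knight) says "At least one of us is a knight" - this is TRUE because Carol and Grace are knights.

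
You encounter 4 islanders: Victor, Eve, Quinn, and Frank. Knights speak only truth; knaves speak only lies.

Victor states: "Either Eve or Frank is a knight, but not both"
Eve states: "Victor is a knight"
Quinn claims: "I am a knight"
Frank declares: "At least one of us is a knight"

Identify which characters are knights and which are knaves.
Victor is a knave.
Eve is a knave.
Quinn is a knave.
Frank is a knave.

Verification:
- Victor (knave) says "Either Eve or Frank is a knight, but not both" - this is FALSE (a lie) because Eve is a knave and Frank is a knave.
- Eve (knave) says "Victor is a knight" - this is FALSE (a lie) because Victor is a knave.
- Quinn (knave) says "I am a knight" - this is FALSE (a lie) because Quinn is a knave.
- Frank (knave) says "At least one of us is a knight" - this is FALSE (a lie) because no one is a knight.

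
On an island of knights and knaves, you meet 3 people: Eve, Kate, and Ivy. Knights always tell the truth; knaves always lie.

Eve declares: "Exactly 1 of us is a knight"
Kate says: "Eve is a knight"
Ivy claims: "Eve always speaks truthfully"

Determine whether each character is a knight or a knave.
Eve is a knave.
Kate is a knave.
Ivy is a knave.

Verification:
- Eve (knave) says "Exactly 1 of us is a knight" - this is FALSE (a lie) because there are 0 knights.
- Kate (knave) says "Eve is a knight" - this is FALSE (a lie) because Eve is a knave.
- Ivy (knave) says "Eve always speaks truthfully" - this is FALSE (a lie) because Eve is a knave.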